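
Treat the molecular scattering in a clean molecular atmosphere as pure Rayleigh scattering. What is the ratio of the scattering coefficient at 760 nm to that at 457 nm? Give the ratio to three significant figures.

0.131

Rayleigh scattering ∝ λ⁻⁴, so the ratio of coefficients is the inverse fourth power of the wavelength ratio.
σ(760)/σ(457) = (457/760)⁴ = (0.6013)⁴ = 0.1307.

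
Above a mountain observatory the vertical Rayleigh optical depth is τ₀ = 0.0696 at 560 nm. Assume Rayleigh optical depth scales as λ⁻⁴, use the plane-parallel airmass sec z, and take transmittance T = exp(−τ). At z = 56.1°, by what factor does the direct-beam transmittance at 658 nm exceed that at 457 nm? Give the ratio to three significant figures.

Airmass: sec 56.1° = 1.7929.
τ(658 nm) = 0.0696 × (560/658)⁴ × 1.7929 = 0.0696 × 0.5246 × 1.7929 = 0.0655.
τ(457 nm) = 0.0696 × (560/457)⁴ × 1.7929 = 0.0696 × 2.2547 × 1.7929 = 0.2814.
T(658)/T(457) = exp(τ_B − τ_A) = exp(0.2159) = 1.2410.

1.24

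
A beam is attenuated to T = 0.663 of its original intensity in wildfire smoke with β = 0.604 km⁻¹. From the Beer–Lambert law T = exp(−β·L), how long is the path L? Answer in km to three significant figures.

Beer–Lambert: T = exp(−βL) ⇒ L = −ln(T)/β = −ln(0.663)/0.604 = 0.4110/0.604 = 0.6804 km.

0.680 km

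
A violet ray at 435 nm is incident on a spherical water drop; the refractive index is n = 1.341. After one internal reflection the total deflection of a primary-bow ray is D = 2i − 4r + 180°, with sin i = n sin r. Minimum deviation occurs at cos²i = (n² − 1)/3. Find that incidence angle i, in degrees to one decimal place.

cos²i = (1.341² − 1)/3 = (1.79828 − 1)/3 = 0.26609.
cos i = 0.51584, so i = 58.946°.

58.9°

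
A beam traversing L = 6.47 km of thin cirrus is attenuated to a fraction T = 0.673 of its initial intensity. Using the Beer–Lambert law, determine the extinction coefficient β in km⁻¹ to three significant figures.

Beer–Lambert: T = exp(−βL) ⇒ β = −ln(T)/L = −ln(0.673)/6.47 = 0.3960/6.47 = 0.06121 km⁻¹.

0.0612 km⁻¹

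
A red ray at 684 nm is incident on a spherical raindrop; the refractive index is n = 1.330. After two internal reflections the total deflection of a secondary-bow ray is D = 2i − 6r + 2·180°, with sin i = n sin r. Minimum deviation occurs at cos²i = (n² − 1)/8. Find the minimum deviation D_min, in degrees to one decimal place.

230.1°

cos²i = (1.76890 − 1)/8 = 0.09611; i = arccos(0.31002) = 71.940°.
sin r = sin 71.940°/1.330 = 0.71483; r = 45.630°.
D_min = 2·71.940° − 6·45.630° + 360° = 230.101°.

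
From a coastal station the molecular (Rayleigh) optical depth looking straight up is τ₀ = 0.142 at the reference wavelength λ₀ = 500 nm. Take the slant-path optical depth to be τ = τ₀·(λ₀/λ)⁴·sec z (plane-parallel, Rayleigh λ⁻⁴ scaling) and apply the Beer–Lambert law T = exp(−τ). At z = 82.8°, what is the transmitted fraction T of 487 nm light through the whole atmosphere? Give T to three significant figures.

sec 82.8° = 7.9787.
τ = 0.142 × (500/487)⁴ × 7.9787 = 0.142 × 1.1111 × 7.9787 = 1.2589.
T = exp(−1.2589) = 0.2840.

0.284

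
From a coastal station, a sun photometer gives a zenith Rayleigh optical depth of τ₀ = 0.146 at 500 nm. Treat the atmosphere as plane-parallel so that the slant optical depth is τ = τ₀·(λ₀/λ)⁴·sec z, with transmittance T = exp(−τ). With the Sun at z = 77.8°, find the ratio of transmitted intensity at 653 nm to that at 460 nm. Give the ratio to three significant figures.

Airmass: sec 77.8° = 4.7321.
τ(653 nm) = 0.146 × (500/653)⁴ × 4.7321 = 0.146 × 0.3437 × 4.7321 = 0.2375.
τ(460 nm) = 0.146 × (500/460)⁴ × 4.7321 = 0.146 × 1.3959 × 4.7321 = 0.9644.
T(653)/T(460) = exp(τ_B − τ_A) = exp(0.7269) = 2.0687.

2.07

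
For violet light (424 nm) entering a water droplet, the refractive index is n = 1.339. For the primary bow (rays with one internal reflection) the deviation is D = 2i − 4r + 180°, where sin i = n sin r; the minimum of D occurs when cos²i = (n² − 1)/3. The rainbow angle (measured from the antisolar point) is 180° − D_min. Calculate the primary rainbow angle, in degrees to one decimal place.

cos²i = (1.79292 − 1)/3 = 0.26431; i = arccos(0.51411) = 59.062°.
sin r = sin 59.062°/1.339 = 0.64057; r = 39.834°.
D_min = 2·59.062° − 4·39.834° + 180° = 138.786°.
Rainbow angle = 180° − D_min = 41.214°.

41.2°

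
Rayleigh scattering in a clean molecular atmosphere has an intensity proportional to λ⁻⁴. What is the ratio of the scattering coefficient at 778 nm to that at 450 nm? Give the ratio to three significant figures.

Rayleigh scattering ∝ λ⁻⁴, so the ratio of coefficients is the inverse fourth power of the wavelength ratio.
σ(778)/σ(450) = (450/778)⁴ = (0.5784)⁴ = 0.1119.

0.112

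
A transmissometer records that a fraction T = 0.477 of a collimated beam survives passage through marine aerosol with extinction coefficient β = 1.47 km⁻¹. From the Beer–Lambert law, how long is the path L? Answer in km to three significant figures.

0.504 km

Beer–Lambert: T = exp(−βL) ⇒ L = −ln(T)/β = −ln(0.477)/1.47 = 0.7402/1.47 = 0.5036 km.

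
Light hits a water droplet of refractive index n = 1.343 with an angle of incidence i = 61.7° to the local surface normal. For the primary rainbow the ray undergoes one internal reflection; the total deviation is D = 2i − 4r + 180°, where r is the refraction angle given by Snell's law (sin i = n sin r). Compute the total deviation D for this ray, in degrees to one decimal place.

139.5°

sin r = sin 61.7° / 1.343 = 0.8805/1.343 = 0.6556; r = 40.97°.
D = 2·61.7° − 4·40.97° + 180° = 123.40° − 163.86° + 180° = 139.54°.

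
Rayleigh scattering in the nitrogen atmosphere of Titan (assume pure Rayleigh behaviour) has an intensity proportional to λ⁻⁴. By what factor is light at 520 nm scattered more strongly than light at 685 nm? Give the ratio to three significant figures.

3.01

Rayleigh scattering ∝ λ⁻⁴, so the ratio of coefficients is the inverse fourth power of the wavelength ratio.
σ(520)/σ(685) = (685/520)⁴ = (1.3173)⁴ = 3.011.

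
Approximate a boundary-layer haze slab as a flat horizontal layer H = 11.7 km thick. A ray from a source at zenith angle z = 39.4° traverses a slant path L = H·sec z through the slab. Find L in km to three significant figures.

15.1 km

sec z = 1/cos 39.4° = 1.2941.
L = 11.7 × 1.2941 = 15.141 km.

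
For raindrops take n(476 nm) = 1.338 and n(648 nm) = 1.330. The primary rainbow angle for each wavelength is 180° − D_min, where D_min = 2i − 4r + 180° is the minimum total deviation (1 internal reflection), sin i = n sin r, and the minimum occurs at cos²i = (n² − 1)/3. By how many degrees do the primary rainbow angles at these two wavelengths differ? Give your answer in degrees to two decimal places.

At 476 nm (n = 1.338): cos²i = 0.26341 → i = 59.120°, r = 39.899°, D_min = 138.643°, rainbow angle = 41.357°.
At 648 nm (n = 1.330): cos²i = 0.25630 → i = 59.585°, r = 40.422°, D_min = 137.484°, rainbow angle = 42.516°.
Angular width = |41.357° − 42.516°| = 1.160°.

1.16°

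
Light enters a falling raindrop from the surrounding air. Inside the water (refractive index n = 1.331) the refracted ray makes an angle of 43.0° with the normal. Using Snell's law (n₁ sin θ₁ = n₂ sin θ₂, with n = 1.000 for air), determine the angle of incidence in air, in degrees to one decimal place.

Snell: sin θ_i = n · sin θ_r = 1.331 × sin 43.0° = 1.331 × 0.6820 = 0.9077.
θ_i = arcsin(0.9077) = 65.19°.

65.2°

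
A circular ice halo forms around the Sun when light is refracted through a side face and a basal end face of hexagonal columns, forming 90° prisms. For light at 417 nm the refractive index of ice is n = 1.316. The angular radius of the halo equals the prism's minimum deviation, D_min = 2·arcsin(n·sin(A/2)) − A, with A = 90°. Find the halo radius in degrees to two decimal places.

n·sin(A/2) = 1.316 × sin 45° = 1.316 × 0.7071 = 0.9306.
D_min = 2·arcsin(0.9306) − 90° = 2 × 68.521° − 90° = 47.042°.

47.04°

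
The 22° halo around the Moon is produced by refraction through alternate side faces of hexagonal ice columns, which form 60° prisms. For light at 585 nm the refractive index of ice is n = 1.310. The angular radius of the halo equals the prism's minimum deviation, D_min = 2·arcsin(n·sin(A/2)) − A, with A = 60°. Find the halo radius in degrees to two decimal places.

n·sin(A/2) = 1.310 × sin 30° = 1.310 × 0.5000 = 0.6550.
D_min = 2·arcsin(0.6550) − 60° = 2 × 40.920° − 60° = 21.839°.

21.84°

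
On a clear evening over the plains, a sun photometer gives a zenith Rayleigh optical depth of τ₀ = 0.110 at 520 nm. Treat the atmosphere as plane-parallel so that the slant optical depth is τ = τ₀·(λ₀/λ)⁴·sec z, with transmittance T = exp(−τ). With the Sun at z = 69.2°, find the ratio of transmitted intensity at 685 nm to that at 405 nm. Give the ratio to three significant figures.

2.09

Airmass: sec 69.2° = 2.8161.
τ(685 nm) = 0.110 × (520/685)⁴ × 2.8161 = 0.110 × 0.3321 × 2.8161 = 0.1029.
τ(405 nm) = 0.110 × (520/405)⁴ × 2.8161 = 0.110 × 2.7176 × 2.8161 = 0.8418.
T(685)/T(405) = exp(τ_B − τ_A) = exp(0.7390) = 2.0938.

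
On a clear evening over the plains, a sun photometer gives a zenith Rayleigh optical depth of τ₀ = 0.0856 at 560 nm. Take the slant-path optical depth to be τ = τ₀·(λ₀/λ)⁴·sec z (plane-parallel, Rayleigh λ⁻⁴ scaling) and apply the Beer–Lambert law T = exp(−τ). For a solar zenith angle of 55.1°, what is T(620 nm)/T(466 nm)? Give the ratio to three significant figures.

1.24

Airmass: sec 55.1° = 1.7478.
τ(620 nm) = 0.0856 × (560/620)⁴ × 1.7478 = 0.0856 × 0.6656 × 1.7478 = 0.0996.
τ(466 nm) = 0.0856 × (560/466)⁴ × 1.7478 = 0.0856 × 2.0855 × 1.7478 = 0.3120.
T(620)/T(466) = exp(τ_B − τ_A) = exp(0.2124) = 1.2367.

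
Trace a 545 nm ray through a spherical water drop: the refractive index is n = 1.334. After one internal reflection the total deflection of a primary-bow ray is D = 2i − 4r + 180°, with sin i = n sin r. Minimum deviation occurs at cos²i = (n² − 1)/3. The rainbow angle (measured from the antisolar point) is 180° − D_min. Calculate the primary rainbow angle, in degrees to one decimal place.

41.9°

cos²i = (1.77956 − 1)/3 = 0.25985; i = arccos(0.50976) = 59.352°.
sin r = sin 59.352°/1.334 = 0.64492; r = 40.159°.
D_min = 2·59.352° − 4·40.159° + 180° = 138.067°.
Rainbow angle = 180° − D_min = 41.933°.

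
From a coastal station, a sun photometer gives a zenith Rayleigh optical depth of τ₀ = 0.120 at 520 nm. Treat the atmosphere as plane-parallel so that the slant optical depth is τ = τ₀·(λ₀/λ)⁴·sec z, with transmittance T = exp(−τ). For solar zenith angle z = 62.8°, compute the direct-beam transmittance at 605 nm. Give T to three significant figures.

0.867

sec 62.8° = 2.1877.
τ = 0.120 × (520/605)⁴ × 2.1877 = 0.120 × 0.5457 × 2.1877 = 0.1433.
T = exp(−0.1433) = 0.8665.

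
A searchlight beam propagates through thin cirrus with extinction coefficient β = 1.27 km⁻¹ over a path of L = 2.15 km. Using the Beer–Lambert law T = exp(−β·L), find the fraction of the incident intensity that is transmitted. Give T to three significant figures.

τ = β·L = 1.27 × 2.15 = 2.7305.
T = exp(−2.7305) = 0.0652.

0.0652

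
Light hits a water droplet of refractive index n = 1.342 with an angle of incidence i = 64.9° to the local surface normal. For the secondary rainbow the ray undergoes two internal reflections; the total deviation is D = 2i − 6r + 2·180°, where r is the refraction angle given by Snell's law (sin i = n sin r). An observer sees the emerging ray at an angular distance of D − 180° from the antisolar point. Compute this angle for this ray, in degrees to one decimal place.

sin r = sin 64.9° / 1.342 = 0.9056/1.342 = 0.6748; r = 42.44°.
D = 2·64.9° − 6·42.44° + 2·180° = 129.80° − 254.63° + 360° = 235.17°.
Angle from antisolar point = D − 180° = 55.17°.

55.2°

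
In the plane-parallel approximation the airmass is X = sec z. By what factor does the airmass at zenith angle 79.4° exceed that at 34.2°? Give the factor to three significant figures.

4.50

X(79.4°)/X(34.2°) = sec 79.4° / sec 34.2° = cos 34.2° / cos 79.4° = 0.8271/0.1840 = 4.4962.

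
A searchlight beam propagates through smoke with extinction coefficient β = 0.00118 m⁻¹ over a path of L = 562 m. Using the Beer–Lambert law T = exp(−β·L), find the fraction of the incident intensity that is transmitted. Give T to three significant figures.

0.515

τ = β·L = 0.00118 × 562 = 0.6632.
T = exp(−0.6632) = 0.5152.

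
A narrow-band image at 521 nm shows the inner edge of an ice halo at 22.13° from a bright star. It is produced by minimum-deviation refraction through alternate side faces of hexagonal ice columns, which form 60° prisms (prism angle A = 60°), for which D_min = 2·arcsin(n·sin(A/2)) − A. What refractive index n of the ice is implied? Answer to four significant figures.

1.314

Rearranging: n = sin((D_min + A)/2) / sin(A/2).
(D_min + A)/2 = (22.13° + 60°)/2 = 41.065°.
n = sin 41.065° / sin 30° = 0.6569 / 0.5000 = 1.3138.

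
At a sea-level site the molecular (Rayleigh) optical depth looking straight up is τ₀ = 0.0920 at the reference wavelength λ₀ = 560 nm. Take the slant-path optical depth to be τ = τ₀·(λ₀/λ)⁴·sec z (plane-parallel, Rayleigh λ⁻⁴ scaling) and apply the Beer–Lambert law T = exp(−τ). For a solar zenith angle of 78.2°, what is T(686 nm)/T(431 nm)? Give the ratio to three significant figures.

2.95

Airmass: sec 78.2° = 4.8901.
τ(686 nm) = 0.0920 × (560/686)⁴ × 4.8901 = 0.0920 × 0.4441 × 4.8901 = 0.1998.
τ(431 nm) = 0.0920 × (560/431)⁴ × 4.8901 = 0.0920 × 2.8500 × 4.8901 = 1.2822.
T(686)/T(431) = exp(τ_B − τ_A) = exp(1.0824) = 2.9517.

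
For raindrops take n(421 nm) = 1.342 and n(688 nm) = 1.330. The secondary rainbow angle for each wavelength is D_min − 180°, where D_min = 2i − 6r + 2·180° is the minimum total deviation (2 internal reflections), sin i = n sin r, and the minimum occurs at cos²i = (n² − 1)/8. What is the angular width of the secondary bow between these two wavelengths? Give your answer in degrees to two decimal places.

At 421 nm (n = 1.342): cos²i = 0.10012 → i = 71.554°, r = 44.981°, D_min = 233.222°, rainbow angle = 53.222°.
At 688 nm (n = 1.330): cos²i = 0.09611 → i = 71.940°, r = 45.630°, D_min = 230.101°, rainbow angle = 50.101°.
Angular width = |53.222° − 50.101°| = 3.121°.

3.12°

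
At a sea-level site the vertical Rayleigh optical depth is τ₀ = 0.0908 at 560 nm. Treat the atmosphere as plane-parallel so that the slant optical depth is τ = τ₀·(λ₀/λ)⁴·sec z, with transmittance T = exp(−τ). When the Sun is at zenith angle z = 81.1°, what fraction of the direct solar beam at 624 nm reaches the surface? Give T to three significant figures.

sec 81.1° = 6.4637.
τ = 0.0908 × (560/624)⁴ × 6.4637 = 0.0908 × 0.6487 × 6.4637 = 0.3807.
T = exp(−0.3807) = 0.6834.

0.683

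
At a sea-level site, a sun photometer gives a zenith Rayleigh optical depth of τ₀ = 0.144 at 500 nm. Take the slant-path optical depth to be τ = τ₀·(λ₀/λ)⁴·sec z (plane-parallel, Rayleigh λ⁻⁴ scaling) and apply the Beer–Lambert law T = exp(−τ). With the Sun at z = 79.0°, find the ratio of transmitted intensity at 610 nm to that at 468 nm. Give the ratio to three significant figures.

Airmass: sec 79.0° = 5.2408.
τ(610 nm) = 0.144 × (500/610)⁴ × 5.2408 = 0.144 × 0.4514 × 5.2408 = 0.3407.
τ(468 nm) = 0.144 × (500/468)⁴ × 5.2408 = 0.144 × 1.3029 × 5.2408 = 0.9832.
T(610)/T(468) = exp(τ_B − τ_A) = exp(0.6426) = 1.9014.

1.90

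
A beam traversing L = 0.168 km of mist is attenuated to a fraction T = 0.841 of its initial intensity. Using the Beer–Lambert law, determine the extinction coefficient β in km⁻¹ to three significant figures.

Beer–Lambert: T = exp(−βL) ⇒ β = −ln(T)/L = −ln(0.841)/0.168 = 0.1732/0.168 = 1.031 km⁻¹.

1.03 km⁻¹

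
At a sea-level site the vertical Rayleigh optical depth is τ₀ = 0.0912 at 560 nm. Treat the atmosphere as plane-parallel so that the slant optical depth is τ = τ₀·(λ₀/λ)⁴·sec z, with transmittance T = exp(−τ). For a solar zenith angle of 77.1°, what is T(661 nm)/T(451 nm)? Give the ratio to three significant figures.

Airmass: sec 77.1° = 4.4793.
τ(661 nm) = 0.0912 × (560/661)⁴ × 4.4793 = 0.0912 × 0.5152 × 4.4793 = 0.2105.
τ(451 nm) = 0.0912 × (560/451)⁴ × 4.4793 = 0.0912 × 2.3771 × 4.4793 = 0.9711.
T(661)/T(451) = exp(τ_B − τ_A) = exp(0.7606) = 2.1396.

2.14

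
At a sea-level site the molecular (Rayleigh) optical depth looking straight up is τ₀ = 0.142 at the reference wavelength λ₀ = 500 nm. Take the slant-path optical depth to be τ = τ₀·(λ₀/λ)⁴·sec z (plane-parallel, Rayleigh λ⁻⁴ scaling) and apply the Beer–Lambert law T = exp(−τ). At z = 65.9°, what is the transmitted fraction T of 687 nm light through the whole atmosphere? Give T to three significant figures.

sec 65.9° = 2.4490.
τ = 0.142 × (500/687)⁴ × 2.4490 = 0.142 × 0.2806 × 2.4490 = 0.0976.
T = exp(−0.0976) = 0.9070.

0.907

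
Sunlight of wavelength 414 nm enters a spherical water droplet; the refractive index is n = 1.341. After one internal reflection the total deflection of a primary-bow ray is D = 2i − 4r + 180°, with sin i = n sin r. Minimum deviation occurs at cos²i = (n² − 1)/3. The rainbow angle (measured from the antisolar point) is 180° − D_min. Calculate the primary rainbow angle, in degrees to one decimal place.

40.9°

cos²i = (1.79828 − 1)/3 = 0.26609; i = arccos(0.51584) = 58.946°.
sin r = sin 58.946°/1.341 = 0.63884; r = 39.705°.
D_min = 2·58.946° − 4·39.705° + 180° = 139.071°.
Rainbow angle = 180° − D_min = 40.929°.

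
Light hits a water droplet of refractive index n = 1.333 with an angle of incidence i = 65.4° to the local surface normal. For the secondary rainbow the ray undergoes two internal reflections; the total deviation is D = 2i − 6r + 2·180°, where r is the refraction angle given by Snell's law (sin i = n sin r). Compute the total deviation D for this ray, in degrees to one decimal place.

sin r = sin 65.4° / 1.333 = 0.9092/1.333 = 0.6821; r = 43.01°.
D = 2·65.4° − 6·43.01° + 2·180° = 130.80° − 258.05° + 360° = 232.75°.

232.8°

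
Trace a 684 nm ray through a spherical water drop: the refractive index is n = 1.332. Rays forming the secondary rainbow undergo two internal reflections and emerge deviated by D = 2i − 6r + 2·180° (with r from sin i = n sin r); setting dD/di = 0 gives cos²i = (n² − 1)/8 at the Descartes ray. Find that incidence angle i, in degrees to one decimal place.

cos²i = (1.332² − 1)/8 = (1.77422 − 1)/8 = 0.09678.
cos i = 0.31109, so i = 71.875°.

71.9°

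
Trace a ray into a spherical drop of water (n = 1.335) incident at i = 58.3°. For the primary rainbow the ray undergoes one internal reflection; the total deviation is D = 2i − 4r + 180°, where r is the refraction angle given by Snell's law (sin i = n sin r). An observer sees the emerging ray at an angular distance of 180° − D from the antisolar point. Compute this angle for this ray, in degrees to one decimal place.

41.8°

sin r = sin 58.3° / 1.335 = 0.8508/1.335 = 0.6373; r = 39.59°.
D = 2·58.3° − 4·39.59° + 180° = 116.60° − 158.37° + 180° = 138.23°.
Angle from antisolar point = 180° − D = 41.77°.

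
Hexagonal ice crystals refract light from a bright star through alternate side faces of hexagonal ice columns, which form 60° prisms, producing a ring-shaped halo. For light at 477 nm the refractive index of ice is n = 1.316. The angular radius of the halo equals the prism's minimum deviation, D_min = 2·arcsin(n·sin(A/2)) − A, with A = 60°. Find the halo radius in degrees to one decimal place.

22.3°

n·sin(A/2) = 1.316 × sin 30° = 1.316 × 0.5000 = 0.6580.
D_min = 2·arcsin(0.6580) − 60° = 2 × 41.148° − 60° = 22.295°.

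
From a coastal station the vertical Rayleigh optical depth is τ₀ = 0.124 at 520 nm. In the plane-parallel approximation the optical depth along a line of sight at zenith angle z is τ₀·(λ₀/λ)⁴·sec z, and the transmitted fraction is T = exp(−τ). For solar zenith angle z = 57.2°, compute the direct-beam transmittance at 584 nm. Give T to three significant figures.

0.866

sec 57.2° = 1.8460.
τ = 0.124 × (520/584)⁴ × 1.8460 = 0.124 × 0.6286 × 1.8460 = 0.1439.
T = exp(−0.1439) = 0.8660.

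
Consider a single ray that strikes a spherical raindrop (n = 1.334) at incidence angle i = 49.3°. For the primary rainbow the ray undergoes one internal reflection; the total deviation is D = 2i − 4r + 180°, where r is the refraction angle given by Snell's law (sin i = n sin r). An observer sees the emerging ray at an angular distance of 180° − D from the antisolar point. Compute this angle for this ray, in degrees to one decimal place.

39.9°

sin r = sin 49.3° / 1.334 = 0.7581/1.334 = 0.5683; r = 34.63°.
D = 2·49.3° − 4·34.63° + 180° = 98.60° − 138.53° + 180° = 140.07°.
Angle from antisolar point = 180° − D = 39.93°.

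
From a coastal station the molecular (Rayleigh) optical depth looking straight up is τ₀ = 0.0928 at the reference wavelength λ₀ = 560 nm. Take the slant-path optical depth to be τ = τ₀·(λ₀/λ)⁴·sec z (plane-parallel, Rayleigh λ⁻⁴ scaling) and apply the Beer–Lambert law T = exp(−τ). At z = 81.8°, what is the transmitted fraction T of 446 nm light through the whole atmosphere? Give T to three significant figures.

sec 81.8° = 7.0112.
τ = 0.0928 × (560/446)⁴ × 7.0112 = 0.0928 × 2.4855 × 7.0112 = 1.6172.
T = exp(−1.6172) = 0.1985.

0.198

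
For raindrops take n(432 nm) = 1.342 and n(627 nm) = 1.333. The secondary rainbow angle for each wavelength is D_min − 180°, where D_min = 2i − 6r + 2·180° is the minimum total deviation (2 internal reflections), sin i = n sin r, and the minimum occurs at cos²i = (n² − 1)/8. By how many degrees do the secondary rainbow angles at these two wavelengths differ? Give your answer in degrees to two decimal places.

At 432 nm (n = 1.342): cos²i = 0.10012 → i = 71.554°, r = 44.981°, D_min = 233.222°, rainbow angle = 53.222°.
At 627 nm (n = 1.333): cos²i = 0.09711 → i = 71.843°, r = 45.466°, D_min = 230.891°, rainbow angle = 50.891°.
Angular width = |53.222° − 50.891°| = 2.331°.

2.33°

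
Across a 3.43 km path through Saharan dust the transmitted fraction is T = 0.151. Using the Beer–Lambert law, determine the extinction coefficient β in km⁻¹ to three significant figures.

Beer–Lambert: T = exp(−βL) ⇒ β = −ln(T)/L = −ln(0.151)/3.43 = 1.8905/3.43 = 0.5512 km⁻¹.

0.551 km⁻¹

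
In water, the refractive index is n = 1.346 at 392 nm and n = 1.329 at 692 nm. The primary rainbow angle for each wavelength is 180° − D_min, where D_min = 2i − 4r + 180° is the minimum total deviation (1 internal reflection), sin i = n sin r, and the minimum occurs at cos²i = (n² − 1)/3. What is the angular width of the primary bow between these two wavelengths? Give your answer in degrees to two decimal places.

At 392 nm (n = 1.346): cos²i = 0.27057 → i = 58.657°, r = 39.384°, D_min = 139.775°, rainbow angle = 40.225°.
At 692 nm (n = 1.329): cos²i = 0.25541 → i = 59.643°, r = 40.487°, D_min = 137.337°, rainbow angle = 42.663°.
Angular width = |40.225° − 42.663°| = 2.439°.

2.44°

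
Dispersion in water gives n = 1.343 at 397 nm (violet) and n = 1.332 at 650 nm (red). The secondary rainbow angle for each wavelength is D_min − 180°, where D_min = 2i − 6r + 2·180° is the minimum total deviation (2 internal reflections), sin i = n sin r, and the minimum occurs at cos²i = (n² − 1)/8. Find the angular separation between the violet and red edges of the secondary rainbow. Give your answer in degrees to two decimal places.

At 397 nm (n = 1.343): cos²i = 0.10046 → i = 71.522°, r = 44.928°, D_min = 233.478°, rainbow angle = 53.478°.
At 650 nm (n = 1.332): cos²i = 0.09678 → i = 71.875°, r = 45.520°, D_min = 230.628°, rainbow angle = 50.628°.
Angular width = |53.478° − 50.628°| = 2.849°.

2.85°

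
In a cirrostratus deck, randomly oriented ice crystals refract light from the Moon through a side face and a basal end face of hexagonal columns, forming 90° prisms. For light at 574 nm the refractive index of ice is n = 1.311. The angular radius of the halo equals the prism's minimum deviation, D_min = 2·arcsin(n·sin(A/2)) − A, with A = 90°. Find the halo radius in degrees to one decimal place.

45.9°

n·sin(A/2) = 1.311 × sin 45° = 1.311 × 0.7071 = 0.9270.
D_min = 2·arcsin(0.9270) − 90° = 2 × 67.974° − 90° = 45.949°.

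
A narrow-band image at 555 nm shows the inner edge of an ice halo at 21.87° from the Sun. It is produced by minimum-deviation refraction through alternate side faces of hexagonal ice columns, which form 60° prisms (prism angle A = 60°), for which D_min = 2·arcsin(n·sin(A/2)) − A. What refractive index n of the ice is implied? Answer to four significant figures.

Rearranging: n = sin((D_min + A)/2) / sin(A/2).
(D_min + A)/2 = (21.87° + 60°)/2 = 40.935°.
n = sin 40.935° / sin 30° = 0.6552 / 0.5000 = 1.3104.

1.310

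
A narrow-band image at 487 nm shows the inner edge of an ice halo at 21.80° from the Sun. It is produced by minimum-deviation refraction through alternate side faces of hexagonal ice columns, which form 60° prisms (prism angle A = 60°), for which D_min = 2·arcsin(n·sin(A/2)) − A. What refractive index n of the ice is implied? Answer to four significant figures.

Rearranging: n = sin((D_min + A)/2) / sin(A/2).
(D_min + A)/2 = (21.80° + 60°)/2 = 40.900°.
n = sin 40.900° / sin 30° = 0.6547 / 0.5000 = 1.3095.

1.309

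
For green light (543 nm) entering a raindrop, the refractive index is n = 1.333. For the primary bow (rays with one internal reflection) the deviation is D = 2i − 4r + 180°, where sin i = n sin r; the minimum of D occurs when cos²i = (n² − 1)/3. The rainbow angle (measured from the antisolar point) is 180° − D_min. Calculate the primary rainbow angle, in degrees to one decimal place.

42.1°

cos²i = (1.77689 − 1)/3 = 0.25896; i = arccos(0.50888) = 59.410°.
sin r = sin 59.410°/1.333 = 0.64579; r = 40.225°.
D_min = 2·59.410° − 4·40.225° + 180° = 137.922°.
Rainbow angle = 180° − D_min = 42.078°.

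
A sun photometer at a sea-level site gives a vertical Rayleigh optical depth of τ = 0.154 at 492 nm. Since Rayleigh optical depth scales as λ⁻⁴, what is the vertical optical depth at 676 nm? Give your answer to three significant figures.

τ(676 nm) = τ(492 nm) × (492/676)⁴ = 0.154 × (0.7278)⁴ = 0.154 × 0.2806 = 0.0432.

0.0432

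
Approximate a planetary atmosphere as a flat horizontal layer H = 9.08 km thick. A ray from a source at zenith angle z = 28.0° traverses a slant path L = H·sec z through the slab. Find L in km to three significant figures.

10.3 km

sec z = 1/cos 28.0° = 1.1326.
L = 9.08 × 1.1326 = 10.284 km.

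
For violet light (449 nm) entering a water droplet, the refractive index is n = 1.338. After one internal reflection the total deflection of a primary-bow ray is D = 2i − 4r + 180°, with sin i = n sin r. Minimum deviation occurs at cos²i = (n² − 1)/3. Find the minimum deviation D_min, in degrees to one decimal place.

138.6°

cos²i = (1.79024 − 1)/3 = 0.26341; i = arccos(0.51324) = 59.120°.
sin r = sin 59.120°/1.338 = 0.64144; r = 39.899°.
D_min = 2·59.120° − 4·39.899° + 180° = 138.643°.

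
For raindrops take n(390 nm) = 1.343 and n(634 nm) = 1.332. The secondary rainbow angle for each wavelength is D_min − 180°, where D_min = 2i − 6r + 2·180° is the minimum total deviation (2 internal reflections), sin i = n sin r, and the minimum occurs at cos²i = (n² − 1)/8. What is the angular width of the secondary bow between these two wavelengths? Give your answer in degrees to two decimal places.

2.85°

At 390 nm (n = 1.343): cos²i = 0.10046 → i = 71.522°, r = 44.928°, D_min = 233.478°, rainbow angle = 53.478°.
At 634 nm (n = 1.332): cos²i = 0.09678 → i = 71.875°, r = 45.520°, D_min = 230.628°, rainbow angle = 50.628°.
Angular width = |53.478° − 50.628°| = 2.849°.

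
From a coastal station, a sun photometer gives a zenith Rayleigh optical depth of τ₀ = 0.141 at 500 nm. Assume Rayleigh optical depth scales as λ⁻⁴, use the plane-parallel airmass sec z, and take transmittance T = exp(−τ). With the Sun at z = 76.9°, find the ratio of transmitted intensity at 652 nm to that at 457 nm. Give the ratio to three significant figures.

1.97

Airmass: sec 76.9° = 4.4121.
τ(652 nm) = 0.141 × (500/652)⁴ × 4.4121 = 0.141 × 0.3459 × 4.4121 = 0.2152.
τ(457 nm) = 0.141 × (500/457)⁴ × 4.4121 = 0.141 × 1.4329 × 4.4121 = 0.8914.
T(652)/T(457) = exp(τ_B − τ_A) = exp(0.6763) = 1.9665.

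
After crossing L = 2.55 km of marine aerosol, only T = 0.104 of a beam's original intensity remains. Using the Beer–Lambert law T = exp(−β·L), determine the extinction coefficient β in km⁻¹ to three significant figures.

Beer–Lambert: T = exp(−βL) ⇒ β = −ln(T)/L = −ln(0.104)/2.55 = 2.2634/2.55 = 0.8876 km⁻¹.

0.888 km⁻¹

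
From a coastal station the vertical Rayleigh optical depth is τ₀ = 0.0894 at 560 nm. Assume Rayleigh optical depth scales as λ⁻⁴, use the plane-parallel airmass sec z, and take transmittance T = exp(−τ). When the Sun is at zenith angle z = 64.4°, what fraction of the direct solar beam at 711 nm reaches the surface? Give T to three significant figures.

sec 64.4° = 2.3144.
τ = 0.0894 × (560/711)⁴ × 2.3144 = 0.0894 × 0.3848 × 2.3144 = 0.0796.
T = exp(−0.0796) = 0.9235.

0.923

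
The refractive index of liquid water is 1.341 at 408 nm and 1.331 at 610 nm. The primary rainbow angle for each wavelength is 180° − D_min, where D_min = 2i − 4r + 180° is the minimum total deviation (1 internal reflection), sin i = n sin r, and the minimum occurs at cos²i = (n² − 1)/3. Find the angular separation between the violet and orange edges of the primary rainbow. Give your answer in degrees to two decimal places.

At 408 nm (n = 1.341): cos²i = 0.26609 → i = 58.946°, r = 39.705°, D_min = 139.071°, rainbow angle = 40.929°.
At 610 nm (n = 1.331): cos²i = 0.25719 → i = 59.527°, r = 40.356°, D_min = 137.630°, rainbow angle = 42.370°.
Angular width = |40.929° − 42.370°| = 1.441°.

1.44°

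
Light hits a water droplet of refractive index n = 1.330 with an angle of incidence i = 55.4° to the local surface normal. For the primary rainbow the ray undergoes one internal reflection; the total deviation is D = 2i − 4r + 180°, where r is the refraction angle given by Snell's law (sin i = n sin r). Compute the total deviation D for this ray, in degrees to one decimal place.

sin r = sin 55.4° / 1.330 = 0.8231/1.330 = 0.6189; r = 38.24°.
D = 2·55.4° − 4·38.24° + 180° = 110.80° − 152.94° + 180° = 137.86°.

137.9°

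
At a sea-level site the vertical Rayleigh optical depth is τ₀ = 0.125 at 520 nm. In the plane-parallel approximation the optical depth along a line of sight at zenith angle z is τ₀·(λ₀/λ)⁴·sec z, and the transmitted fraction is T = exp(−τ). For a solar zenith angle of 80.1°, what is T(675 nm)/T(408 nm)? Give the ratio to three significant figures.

5.27

Airmass: sec 80.1° = 5.8164.
τ(675 nm) = 0.125 × (520/675)⁴ × 5.8164 = 0.125 × 0.3522 × 5.8164 = 0.2561.
τ(408 nm) = 0.125 × (520/408)⁴ × 5.8164 = 0.125 × 2.6386 × 5.8164 = 1.9184.
T(675)/T(408) = exp(τ_B − τ_A) = exp(1.6623) = 5.2714.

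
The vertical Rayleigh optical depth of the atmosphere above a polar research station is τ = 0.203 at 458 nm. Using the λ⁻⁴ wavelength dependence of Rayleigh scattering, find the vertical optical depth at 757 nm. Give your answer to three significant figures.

τ(757 nm) = τ(458 nm) × (458/757)⁴ = 0.203 × (0.6050)⁴ = 0.203 × 0.1340 = 0.0272.

0.0272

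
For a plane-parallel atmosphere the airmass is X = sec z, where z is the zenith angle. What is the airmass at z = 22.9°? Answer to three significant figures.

X = sec z = 1/cos 22.9° = 1/0.9212 = 1.0856.

1.09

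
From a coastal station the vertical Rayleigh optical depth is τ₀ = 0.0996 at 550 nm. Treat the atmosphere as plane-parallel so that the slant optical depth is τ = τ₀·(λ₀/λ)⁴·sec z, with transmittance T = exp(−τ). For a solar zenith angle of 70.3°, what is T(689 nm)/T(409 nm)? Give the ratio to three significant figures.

2.33

Airmass: sec 70.3° = 2.9665.
τ(689 nm) = 0.0996 × (550/689)⁴ × 2.9665 = 0.0996 × 0.4060 × 2.9665 = 0.1200.
τ(409 nm) = 0.0996 × (550/409)⁴ × 2.9665 = 0.0996 × 3.2701 × 2.9665 = 0.9662.
T(689)/T(409) = exp(τ_B − τ_A) = exp(0.8462) = 2.3308.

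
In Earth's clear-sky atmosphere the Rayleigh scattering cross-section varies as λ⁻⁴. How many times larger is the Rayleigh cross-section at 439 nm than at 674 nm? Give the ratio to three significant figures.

5.56

Rayleigh scattering ∝ λ⁻⁴, so the ratio of coefficients is the inverse fourth power of the wavelength ratio.
σ(439)/σ(674) = (674/439)⁴ = (1.5353)⁴ = 5.556.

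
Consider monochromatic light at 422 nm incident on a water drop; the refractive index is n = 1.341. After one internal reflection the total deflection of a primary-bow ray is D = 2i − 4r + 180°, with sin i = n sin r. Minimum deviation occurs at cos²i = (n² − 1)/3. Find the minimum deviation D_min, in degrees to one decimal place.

139.1°

cos²i = (1.79828 − 1)/3 = 0.26609; i = arccos(0.51584) = 58.946°.
sin r = sin 58.946°/1.341 = 0.63884; r = 39.705°.
D_min = 2·58.946° − 4·39.705° + 180° = 139.071°.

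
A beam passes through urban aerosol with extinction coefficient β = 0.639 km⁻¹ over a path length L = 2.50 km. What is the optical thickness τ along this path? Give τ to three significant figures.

1.60

τ = β·L = 0.639 × 2.50 = 1.5975.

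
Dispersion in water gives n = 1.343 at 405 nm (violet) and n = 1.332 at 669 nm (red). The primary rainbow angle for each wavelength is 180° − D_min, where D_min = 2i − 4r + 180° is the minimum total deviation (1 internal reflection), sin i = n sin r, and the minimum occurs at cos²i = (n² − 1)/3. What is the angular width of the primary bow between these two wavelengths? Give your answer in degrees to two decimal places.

At 405 nm (n = 1.343): cos²i = 0.26788 → i = 58.830°, r = 39.577°, D_min = 139.354°, rainbow angle = 40.646°.
At 669 nm (n = 1.332): cos²i = 0.25807 → i = 59.469°, r = 40.290°, D_min = 137.776°, rainbow angle = 42.224°.
Angular width = |40.646° − 42.224°| = 1.578°.

1.58°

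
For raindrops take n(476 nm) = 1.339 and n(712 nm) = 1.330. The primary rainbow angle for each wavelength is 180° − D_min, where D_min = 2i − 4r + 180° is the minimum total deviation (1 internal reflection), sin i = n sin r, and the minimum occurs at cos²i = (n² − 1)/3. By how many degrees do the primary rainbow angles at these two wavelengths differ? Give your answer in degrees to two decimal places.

1.30°

At 476 nm (n = 1.339): cos²i = 0.26431 → i = 59.062°, r = 39.834°, D_min = 138.786°, rainbow angle = 41.214°.
At 712 nm (n = 1.330): cos²i = 0.25630 → i = 59.585°, r = 40.422°, D_min = 137.484°, rainbow angle = 42.516°.
Angular width = |41.214° − 42.516°| = 1.303°.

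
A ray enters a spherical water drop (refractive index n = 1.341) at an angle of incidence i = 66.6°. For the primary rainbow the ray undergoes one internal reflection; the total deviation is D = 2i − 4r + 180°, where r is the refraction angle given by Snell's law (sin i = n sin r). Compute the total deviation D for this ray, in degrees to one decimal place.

140.5°

sin r = sin 66.6° / 1.341 = 0.9178/1.341 = 0.6844; r = 43.19°.
D = 2·66.6° − 4·43.19° + 180° = 133.20° − 172.75° + 180° = 140.45°.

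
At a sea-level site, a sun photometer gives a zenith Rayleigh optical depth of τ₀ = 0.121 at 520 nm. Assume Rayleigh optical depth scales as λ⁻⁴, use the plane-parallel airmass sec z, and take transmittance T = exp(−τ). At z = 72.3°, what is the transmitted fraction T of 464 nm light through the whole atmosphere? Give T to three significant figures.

0.534

sec 72.3° = 3.2891.
τ = 0.121 × (520/464)⁴ × 3.2891 = 0.121 × 1.5774 × 3.2891 = 0.6278.
T = exp(−0.6278) = 0.5338.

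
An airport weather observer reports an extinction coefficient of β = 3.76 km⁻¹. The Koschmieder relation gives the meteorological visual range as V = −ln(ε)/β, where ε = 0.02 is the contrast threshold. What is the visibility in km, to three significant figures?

V = −ln(0.02) / 3.76 = 3.912 / 3.76 = 1.0404 km.

1.04 km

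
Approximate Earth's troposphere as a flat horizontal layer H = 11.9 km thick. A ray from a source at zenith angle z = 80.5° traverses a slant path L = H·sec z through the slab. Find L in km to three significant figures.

72.1 km

sec z = 1/cos 80.5° = 6.0589.
L = 11.9 × 6.0589 = 72.100 km.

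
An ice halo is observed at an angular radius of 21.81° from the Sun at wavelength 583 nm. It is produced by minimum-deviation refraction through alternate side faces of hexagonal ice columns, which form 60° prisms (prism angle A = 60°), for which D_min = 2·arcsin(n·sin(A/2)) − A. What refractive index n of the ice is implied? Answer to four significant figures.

1.310

Rearranging: n = sin((D_min + A)/2) / sin(A/2).
(D_min + A)/2 = (21.81° + 60°)/2 = 40.905°.
n = sin 40.905° / sin 30° = 0.6548 / 0.5000 = 1.3096.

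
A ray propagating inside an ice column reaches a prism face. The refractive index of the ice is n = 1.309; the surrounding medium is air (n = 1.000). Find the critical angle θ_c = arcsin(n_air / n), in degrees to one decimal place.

49.8°

sin θ_c = n_air / n = 1.000 / 1.309 = 0.7639.
θ_c = arcsin(0.7639) = 49.81°.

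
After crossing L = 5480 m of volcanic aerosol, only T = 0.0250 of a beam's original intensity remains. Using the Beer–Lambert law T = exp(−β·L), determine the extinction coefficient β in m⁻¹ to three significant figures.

Beer–Lambert: T = exp(−βL) ⇒ β = −ln(T)/L = −ln(0.0250)/5480 = 3.6889/5480 = 0.0006732 m⁻¹.

0.000673 m⁻¹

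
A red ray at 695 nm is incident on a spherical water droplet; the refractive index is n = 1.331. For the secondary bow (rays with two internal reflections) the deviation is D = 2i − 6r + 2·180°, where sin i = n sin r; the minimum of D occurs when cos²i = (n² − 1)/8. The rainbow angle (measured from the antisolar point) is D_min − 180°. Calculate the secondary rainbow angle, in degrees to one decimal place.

50.4°

cos²i = (1.77156 − 1)/8 = 0.09645; i = arccos(0.31056) = 71.907°.
sin r = sin 71.907°/1.331 = 0.71417; r = 45.575°.
D_min = 2·71.907° − 6·45.575° + 360° = 230.365°.
Rainbow angle = D_min − 180° = 50.365°.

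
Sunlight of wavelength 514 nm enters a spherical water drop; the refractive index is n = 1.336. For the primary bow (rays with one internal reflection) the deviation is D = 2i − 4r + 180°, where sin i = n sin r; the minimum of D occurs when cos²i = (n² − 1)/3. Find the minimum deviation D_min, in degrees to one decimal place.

138.4°

cos²i = (1.78490 − 1)/3 = 0.26163; i = arccos(0.51150) = 59.236°.
sin r = sin 59.236°/1.336 = 0.64318; r = 40.029°.
D_min = 2·59.236° − 4·40.029° + 180° = 138.356°.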